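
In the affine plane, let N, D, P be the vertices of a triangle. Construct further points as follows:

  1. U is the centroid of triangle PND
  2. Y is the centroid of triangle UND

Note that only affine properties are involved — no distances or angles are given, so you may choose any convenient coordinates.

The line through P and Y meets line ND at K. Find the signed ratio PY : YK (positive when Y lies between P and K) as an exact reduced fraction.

PY:YK = 8

Choose coordinates N = (0, 0), D = (1, 0), P = (0, 1).
1. U is the centroid of triangle PND ⇒ U = (1/3, 1/3)
2. Y is the centroid of triangle UND ⇒ Y = (4/9, 1/9)
line PY meets ND at K = (1/2, 0)
Y = P + t·(K−P) with t = 8/9, so PY:YK = 8/9:1/9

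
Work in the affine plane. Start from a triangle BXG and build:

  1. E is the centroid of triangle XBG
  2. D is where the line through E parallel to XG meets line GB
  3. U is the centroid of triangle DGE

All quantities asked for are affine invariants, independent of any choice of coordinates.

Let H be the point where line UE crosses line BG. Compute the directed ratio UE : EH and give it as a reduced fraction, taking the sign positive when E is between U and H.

UE:EH = -2/3

Choose coordinates B = (0, 0), X = (1, 0), G = (0, 1).
1. E is the centroid of triangle XBG ⇒ E = (1/3, 1/3)
2. D is where the line through E parallel to XG meets line GB ⇒ D = (0, 2/3)
3. U is the centroid of triangle DGE ⇒ U = (1/9, 2/3)
line UE meets BG at H = (0, 5/6)
E = U + t·(H−U) with t = -2, so UE:EH = -2:3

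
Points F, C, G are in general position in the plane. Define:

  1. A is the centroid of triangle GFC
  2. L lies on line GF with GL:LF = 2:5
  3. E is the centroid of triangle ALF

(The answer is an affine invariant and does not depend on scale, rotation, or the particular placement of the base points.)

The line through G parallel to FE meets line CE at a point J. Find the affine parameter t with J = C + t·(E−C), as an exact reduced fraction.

Choose coordinates F = (0, 0), C = (1, 0), G = (0, 1).
1. A is the centroid of triangle GFC ⇒ A = (1/3, 1/3)
2. L lies on line GF with GL:LF = 2:5 ⇒ L = (0, 5/7)
3. E is the centroid of triangle ALF ⇒ E = (1/9, 22/63)
through G parallel to FE: direction (1/9, 22/63); meets CE at J = (-17/99, 29/63)
J = C + t·(E−C) with t = 29/22

t = 29/22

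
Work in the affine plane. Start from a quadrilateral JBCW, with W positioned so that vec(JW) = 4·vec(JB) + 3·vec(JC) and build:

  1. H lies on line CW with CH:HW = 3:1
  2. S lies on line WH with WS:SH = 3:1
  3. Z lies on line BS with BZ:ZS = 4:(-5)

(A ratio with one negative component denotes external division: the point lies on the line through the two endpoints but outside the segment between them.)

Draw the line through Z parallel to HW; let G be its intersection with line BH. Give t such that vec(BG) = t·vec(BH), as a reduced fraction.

t = -4

Set J = (0, 0), B = (1, 0), C = (0, 1), W = (4, 3); any affine frame gives the same invariant.
1. H lies on line CW with CH:HW = 3:1 ⇒ H = (3, 5/2)
2. S lies on line WH with WS:SH = 3:1 ⇒ S = (13/4, 21/8)
3. Z lies on line BS with BZ:ZS = 4:(-5) ⇒ Z = (-8, -21/2)
through Z parallel to HW: direction (1, 1/2); meets BH at G = (-7, -10)
G = B + t·(H−B) with t = -4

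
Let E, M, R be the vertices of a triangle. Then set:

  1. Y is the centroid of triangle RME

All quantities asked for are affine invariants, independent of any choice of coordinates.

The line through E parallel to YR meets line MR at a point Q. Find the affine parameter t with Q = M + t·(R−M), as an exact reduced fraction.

t = 2

Choose coordinates E = (0, 0), M = (1, 0), R = (0, 1).
1. Y is the centroid of triangle RME ⇒ Y = (1/3, 1/3)
through E parallel to YR: direction (-1/3, 2/3); meets MR at Q = (-1, 2)
Q = M + t·(R−M) with t = 2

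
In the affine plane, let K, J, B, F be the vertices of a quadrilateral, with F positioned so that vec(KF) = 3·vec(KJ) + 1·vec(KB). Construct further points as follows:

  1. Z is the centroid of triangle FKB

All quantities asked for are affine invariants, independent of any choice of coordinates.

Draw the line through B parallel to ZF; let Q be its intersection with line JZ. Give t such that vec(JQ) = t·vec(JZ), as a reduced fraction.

t = 7/4

Set K = (0, 0), J = (1, 0), B = (0, 1), F = (3, 1); any affine frame gives the same invariant.
1. Z is the centroid of triangle FKB ⇒ Z = (1, 2/3)
through B parallel to ZF: direction (2, 1/3); meets JZ at Q = (1, 7/6)
Q = J + t·(Z−J) with t = 7/4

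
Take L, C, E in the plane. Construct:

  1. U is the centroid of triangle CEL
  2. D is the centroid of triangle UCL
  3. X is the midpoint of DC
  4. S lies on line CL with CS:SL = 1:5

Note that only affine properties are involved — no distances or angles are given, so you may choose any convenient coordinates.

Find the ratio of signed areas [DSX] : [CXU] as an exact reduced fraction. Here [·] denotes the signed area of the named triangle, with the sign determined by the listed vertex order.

Work in coordinates with L = (0, 0), C = (1, 0), E = (0, 1).
1. U is the centroid of triangle CEL ⇒ U = (1/3, 1/3)
2. D is the centroid of triangle UCL ⇒ D = (4/9, 1/9)
3. X is the midpoint of DC ⇒ X = (13/18, 1/18)
4. S lies on line CL with CS:SL = 1:5 ⇒ S = (5/6, 0)
2·[DSX] = 1/108, 2·[CXU] = -1/18
[DSX]:[CXU] = 1/108:-1/18 = -1/6

[DSX]:[CXU] = -1/6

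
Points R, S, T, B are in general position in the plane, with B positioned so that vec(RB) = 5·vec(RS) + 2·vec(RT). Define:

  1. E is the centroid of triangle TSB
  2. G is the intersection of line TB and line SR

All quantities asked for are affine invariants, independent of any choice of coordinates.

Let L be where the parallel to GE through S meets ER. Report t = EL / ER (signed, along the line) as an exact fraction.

Choose coordinates R = (0, 0), S = (1, 0), T = (0, 1), B = (5, 2).
1. E is the centroid of triangle TSB ⇒ E = (2, 1)
2. G is the intersection of line TB and line SR ⇒ G = (-5, 0)
through S parallel to GE: direction (7, 1); meets ER at L = (-2/5, -1/5)
L = E + t·(R−E) with t = 6/5

t = 6/5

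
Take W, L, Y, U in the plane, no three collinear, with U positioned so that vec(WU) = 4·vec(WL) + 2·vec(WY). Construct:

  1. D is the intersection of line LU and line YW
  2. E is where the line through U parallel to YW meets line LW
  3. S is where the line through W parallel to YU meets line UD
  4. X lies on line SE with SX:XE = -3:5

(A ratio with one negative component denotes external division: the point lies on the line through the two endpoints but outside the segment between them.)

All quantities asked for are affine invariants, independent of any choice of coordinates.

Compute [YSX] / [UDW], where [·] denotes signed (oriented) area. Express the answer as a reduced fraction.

Work in coordinates with W = (0, 0), L = (1, 0), Y = (0, 1), U = (4, 2).
1. D is the intersection of line LU and line YW ⇒ D = (0, -2/3)
2. E is where the line through U parallel to YW meets line LW ⇒ E = (4, 0)
3. S is where the line through W parallel to YU meets line UD ⇒ S = (8/5, 2/5)
4. X lies on line SE with SX:XE = -3:5 ⇒ X = (-2, 1)
2·[YSX] = -6/5, 2·[UDW] = -8/3
[YSX]:[UDW] = -6/5:-8/3 = 9/20

[YSX]:[UDW] = 9/20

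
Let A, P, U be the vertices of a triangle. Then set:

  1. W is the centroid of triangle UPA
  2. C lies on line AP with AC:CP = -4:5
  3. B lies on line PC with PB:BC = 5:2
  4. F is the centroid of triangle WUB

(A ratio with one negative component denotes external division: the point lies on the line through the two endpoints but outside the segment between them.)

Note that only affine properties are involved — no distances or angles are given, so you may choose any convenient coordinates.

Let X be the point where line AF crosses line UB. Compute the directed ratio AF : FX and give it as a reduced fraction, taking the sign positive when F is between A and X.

AF:FX = 119/43

Work in coordinates with A = (0, 0), P = (1, 0), U = (0, 1).
1. W is the centroid of triangle UPA ⇒ W = (1/3, 1/3)
2. C lies on line AP with AC:CP = -4:5 ⇒ C = (-4, 0)
3. B lies on line PC with PB:BC = 5:2 ⇒ B = (-18/7, 0)
4. F is the centroid of triangle WUB ⇒ F = (-47/63, 4/9)
line AF meets UB at X = (-846/833, 72/119)
F = A + t·(X−A) with t = 119/162, so AF:FX = 119/162:43/162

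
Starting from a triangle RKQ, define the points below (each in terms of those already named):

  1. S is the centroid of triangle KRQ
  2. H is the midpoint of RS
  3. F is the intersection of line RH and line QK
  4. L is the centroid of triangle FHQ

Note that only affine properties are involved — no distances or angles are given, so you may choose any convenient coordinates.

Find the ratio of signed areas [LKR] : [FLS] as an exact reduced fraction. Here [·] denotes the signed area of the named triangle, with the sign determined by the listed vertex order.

Work in coordinates with R = (0, 0), K = (1, 0), Q = (0, 1).
1. S is the centroid of triangle KRQ ⇒ S = (1/3, 1/3)
2. H is the midpoint of RS ⇒ H = (1/6, 1/6)
3. F is the intersection of line RH and line QK ⇒ F = (1/2, 1/2)
4. L is the centroid of triangle FHQ ⇒ L = (2/9, 5/9)
2·[LKR] = -5/9, 2·[FLS] = 1/18
[LKR]:[FLS] = -5/9:1/18 = -10

[LKR]:[FLS] = -10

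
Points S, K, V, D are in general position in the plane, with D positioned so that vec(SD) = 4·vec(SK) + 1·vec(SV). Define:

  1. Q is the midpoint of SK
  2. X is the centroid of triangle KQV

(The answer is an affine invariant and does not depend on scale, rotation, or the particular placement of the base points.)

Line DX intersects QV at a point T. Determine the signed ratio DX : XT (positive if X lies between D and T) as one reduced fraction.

DX:XT = 23

Set S = (0, 0), K = (1, 0), V = (0, 1), D = (4, 1); any affine frame gives the same invariant.
1. Q is the midpoint of SK ⇒ Q = (1/2, 0)
2. X is the centroid of triangle KQV ⇒ X = (1/2, 1/3)
line DX meets QV at T = (8/23, 7/23)
X = D + t·(T−D) with t = 23/24, so DX:XT = 23/24:1/24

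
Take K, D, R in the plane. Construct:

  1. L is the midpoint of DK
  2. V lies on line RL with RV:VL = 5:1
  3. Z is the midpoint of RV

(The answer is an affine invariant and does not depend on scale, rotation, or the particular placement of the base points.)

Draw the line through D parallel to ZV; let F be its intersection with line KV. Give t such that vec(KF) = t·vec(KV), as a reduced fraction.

t = 2

Work in coordinates with K = (0, 0), D = (1, 0), R = (0, 1).
1. L is the midpoint of DK ⇒ L = (1/2, 0)
2. V lies on line RL with RV:VL = 5:1 ⇒ V = (5/12, 1/6)
3. Z is the midpoint of RV ⇒ Z = (5/24, 7/12)
through D parallel to ZV: direction (5/24, -5/12); meets KV at F = (5/6, 1/3)
F = K + t·(V−K) with t = 2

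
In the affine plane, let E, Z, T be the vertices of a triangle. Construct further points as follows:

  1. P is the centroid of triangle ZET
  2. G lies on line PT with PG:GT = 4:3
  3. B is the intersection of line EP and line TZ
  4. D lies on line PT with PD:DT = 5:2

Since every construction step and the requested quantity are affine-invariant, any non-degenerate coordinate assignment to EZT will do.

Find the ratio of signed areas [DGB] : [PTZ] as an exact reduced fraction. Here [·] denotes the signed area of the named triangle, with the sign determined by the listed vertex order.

Assign E = (0, 0), Z = (1, 0), T = (0, 1) — the answer is frame-independent, so this choice is without loss of generality.
1. P is the centroid of triangle ZET ⇒ P = (1/3, 1/3)
2. G lies on line PT with PG:GT = 4:3 ⇒ G = (1/7, 5/7)
3. B is the intersection of line EP and line TZ ⇒ B = (1/2, 1/2)
4. D lies on line PT with PD:DT = 5:2 ⇒ D = (2/21, 17/21)
2·[DGB] = 1/42, 2·[PTZ] = -1/3
[DGB]:[PTZ] = 1/42:-1/3 = -1/14

[DGB]:[PTZ] = -1/14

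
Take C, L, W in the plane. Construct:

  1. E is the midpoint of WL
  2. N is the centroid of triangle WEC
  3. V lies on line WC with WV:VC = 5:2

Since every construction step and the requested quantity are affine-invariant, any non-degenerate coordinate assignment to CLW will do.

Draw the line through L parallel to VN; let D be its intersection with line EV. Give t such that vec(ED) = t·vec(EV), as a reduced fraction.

Choose coordinates C = (0, 0), L = (1, 0), W = (0, 1).
1. E is the midpoint of WL ⇒ E = (1/2, 1/2)
2. N is the centroid of triangle WEC ⇒ N = (1/6, 1/2)
3. V lies on line WC with WV:VC = 5:2 ⇒ V = (0, 2/7)
through L parallel to VN: direction (1/6, 3/14); meets EV at D = (11/6, 15/14)
D = E + t·(V−E) with t = -8/3

t = -8/3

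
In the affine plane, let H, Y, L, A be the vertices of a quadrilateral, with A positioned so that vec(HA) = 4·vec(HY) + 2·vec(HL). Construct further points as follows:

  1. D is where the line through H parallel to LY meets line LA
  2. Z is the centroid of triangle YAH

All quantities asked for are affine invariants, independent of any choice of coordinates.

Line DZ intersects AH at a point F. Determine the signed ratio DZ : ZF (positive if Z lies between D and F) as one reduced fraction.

Work in coordinates with H = (0, 0), Y = (1, 0), L = (0, 1), A = (4, 2).
1. D is where the line through H parallel to LY meets line LA ⇒ D = (-4/5, 4/5)
2. Z is the centroid of triangle YAH ⇒ Z = (5/3, 2/3)
line DZ meets AH at F = (56/41, 28/41)
Z = D + t·(F−D) with t = 41/36, so DZ:ZF = 41/36:-5/36

DZ:ZF = -41/5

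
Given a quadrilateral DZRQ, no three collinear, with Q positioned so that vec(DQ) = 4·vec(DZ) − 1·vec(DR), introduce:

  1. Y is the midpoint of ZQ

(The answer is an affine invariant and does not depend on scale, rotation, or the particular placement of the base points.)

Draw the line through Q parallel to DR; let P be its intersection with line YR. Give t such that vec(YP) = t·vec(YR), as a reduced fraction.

Work in coordinates with D = (0, 0), Z = (1, 0), R = (0, 1), Q = (4, -1).
1. Y is the midpoint of ZQ ⇒ Y = (5/2, -1/2)
through Q parallel to DR: direction (0, 1); meets YR at P = (4, -7/5)
P = Y + t·(R−Y) with t = -3/5

t = -3/5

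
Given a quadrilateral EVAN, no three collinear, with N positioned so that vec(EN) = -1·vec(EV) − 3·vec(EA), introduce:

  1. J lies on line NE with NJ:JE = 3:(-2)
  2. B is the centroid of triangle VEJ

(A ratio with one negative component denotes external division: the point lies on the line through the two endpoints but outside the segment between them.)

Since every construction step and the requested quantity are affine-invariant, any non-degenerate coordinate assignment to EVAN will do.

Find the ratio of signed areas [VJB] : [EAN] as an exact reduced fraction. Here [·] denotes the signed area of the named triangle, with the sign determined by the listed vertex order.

Work in coordinates with E = (0, 0), V = (1, 0), A = (0, 1), N = (-1, -3).
1. J lies on line NE with NJ:JE = 3:(-2) ⇒ J = (2, 6)
2. B is the centroid of triangle VEJ ⇒ B = (1, 2)
2·[VJB] = 2, 2·[EAN] = 1
[VJB]:[EAN] = 2:1 = 2

[VJB]:[EAN] = 2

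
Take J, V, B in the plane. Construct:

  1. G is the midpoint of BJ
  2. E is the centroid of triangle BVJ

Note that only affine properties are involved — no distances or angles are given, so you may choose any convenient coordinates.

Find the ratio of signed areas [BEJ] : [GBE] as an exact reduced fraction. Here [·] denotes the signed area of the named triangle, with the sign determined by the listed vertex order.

Choose coordinates J = (0, 0), V = (1, 0), B = (0, 1).
1. G is the midpoint of BJ ⇒ G = (0, 1/2)
2. E is the centroid of triangle BVJ ⇒ E = (1/3, 1/3)
2·[BEJ] = -1/3, 2·[GBE] = -1/6
[BEJ]:[GBE] = -1/3:-1/6 = 2

[BEJ]:[GBE] = 2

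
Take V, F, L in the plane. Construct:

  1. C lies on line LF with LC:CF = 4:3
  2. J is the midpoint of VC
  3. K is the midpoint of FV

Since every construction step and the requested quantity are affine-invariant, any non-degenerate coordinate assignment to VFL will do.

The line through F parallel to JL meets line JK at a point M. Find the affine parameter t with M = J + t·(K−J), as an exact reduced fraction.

t = 14/3

Work in coordinates with V = (0, 0), F = (1, 0), L = (0, 1).
1. C lies on line LF with LC:CF = 4:3 ⇒ C = (4/7, 3/7)
2. J is the midpoint of VC ⇒ J = (2/7, 3/14)
3. K is the midpoint of FV ⇒ K = (1/2, 0)
through F parallel to JL: direction (-2/7, 11/14); meets JK at M = (9/7, -11/14)
M = J + t·(K−J) with t = 14/3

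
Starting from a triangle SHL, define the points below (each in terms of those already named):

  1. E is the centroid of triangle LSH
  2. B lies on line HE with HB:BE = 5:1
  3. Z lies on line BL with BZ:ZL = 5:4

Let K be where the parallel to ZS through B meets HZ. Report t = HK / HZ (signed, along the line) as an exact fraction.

t = 7/11

Set S = (0, 0), H = (1, 0), L = (0, 1); any affine frame gives the same invariant.
1. E is the centroid of triangle LSH ⇒ E = (1/3, 1/3)
2. B lies on line HE with HB:BE = 5:1 ⇒ B = (4/9, 5/18)
3. Z lies on line BL with BZ:ZL = 5:4 ⇒ Z = (16/81, 55/81)
through B parallel to ZS: direction (-16/81, -55/81); meets HZ at K = (436/891, 35/81)
K = H + t·(Z−H) with t = 7/11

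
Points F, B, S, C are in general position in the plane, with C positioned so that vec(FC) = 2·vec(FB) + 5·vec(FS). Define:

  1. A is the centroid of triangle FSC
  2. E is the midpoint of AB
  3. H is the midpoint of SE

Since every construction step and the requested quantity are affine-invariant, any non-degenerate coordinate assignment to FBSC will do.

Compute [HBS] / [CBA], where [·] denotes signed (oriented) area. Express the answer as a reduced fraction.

[HBS]:[CBA] = 5/44

Work in coordinates with F = (0, 0), B = (1, 0), S = (0, 1), C = (2, 5).
1. A is the centroid of triangle FSC ⇒ A = (2/3, 2)
2. E is the midpoint of AB ⇒ E = (5/6, 1)
3. H is the midpoint of SE ⇒ H = (5/12, 1)
2·[HBS] = -5/12, 2·[CBA] = -11/3
[HBS]:[CBA] = -5/12:-11/3 = 5/44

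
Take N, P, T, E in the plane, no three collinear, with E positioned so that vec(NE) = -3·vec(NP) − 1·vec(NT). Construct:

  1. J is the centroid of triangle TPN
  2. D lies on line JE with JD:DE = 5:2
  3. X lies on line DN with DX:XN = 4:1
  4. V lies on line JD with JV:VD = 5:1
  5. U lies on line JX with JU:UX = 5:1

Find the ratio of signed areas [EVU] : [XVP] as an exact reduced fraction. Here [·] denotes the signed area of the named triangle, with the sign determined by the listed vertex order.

Choose coordinates N = (0, 0), P = (1, 0), T = (0, 1), E = (-3, -1).
1. J is the centroid of triangle TPN ⇒ J = (1/3, 1/3)
2. D lies on line JE with JD:DE = 5:2 ⇒ D = (-43/21, -13/21)
3. X lies on line DN with DX:XN = 4:1 ⇒ X = (-43/105, -13/105)
4. V lies on line JD with JV:VD = 5:1 ⇒ V = (-104/63, -29/63)
5. U lies on line JX with JU:UX = 5:1 ⇒ U = (-2/7, -1/21)
2·[EVU] = -34/189, 2·[XVP] = 101/315
[EVU]:[XVP] = -34/189:101/315 = -170/303

[EVU]:[XVP] = -170/303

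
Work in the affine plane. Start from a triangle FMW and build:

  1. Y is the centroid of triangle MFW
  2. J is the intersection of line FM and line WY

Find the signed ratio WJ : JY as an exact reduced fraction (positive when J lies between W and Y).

Assign F = (0, 0), M = (1, 0), W = (0, 1) — the answer is frame-independent, so this choice is without loss of generality.
1. Y is the centroid of triangle MFW ⇒ Y = (1/3, 1/3)
2. J is the intersection of line FM and line WY ⇒ J = (1/2, 0)
J = W + t·(Y−W) with t = 3/2, so WJ:JY = t:(1−t) = 3/2:-1/2

WJ:JY = -3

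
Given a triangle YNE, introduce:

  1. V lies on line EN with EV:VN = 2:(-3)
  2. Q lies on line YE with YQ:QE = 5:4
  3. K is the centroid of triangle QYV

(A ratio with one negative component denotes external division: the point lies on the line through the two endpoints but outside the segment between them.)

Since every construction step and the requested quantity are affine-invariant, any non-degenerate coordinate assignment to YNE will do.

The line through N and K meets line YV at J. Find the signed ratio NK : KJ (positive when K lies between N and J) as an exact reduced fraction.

NK:KJ = 71/10

Choose coordinates Y = (0, 0), N = (1, 0), E = (0, 1).
1. V lies on line EN with EV:VN = 2:(-3) ⇒ V = (-2, 3)
2. Q lies on line YE with YQ:QE = 5:4 ⇒ Q = (0, 5/9)
3. K is the centroid of triangle QYV ⇒ K = (-2/3, 32/27)
line NK meets YV at J = (-64/71, 96/71)
K = N + t·(J−N) with t = 71/81, so NK:KJ = 71/81:10/81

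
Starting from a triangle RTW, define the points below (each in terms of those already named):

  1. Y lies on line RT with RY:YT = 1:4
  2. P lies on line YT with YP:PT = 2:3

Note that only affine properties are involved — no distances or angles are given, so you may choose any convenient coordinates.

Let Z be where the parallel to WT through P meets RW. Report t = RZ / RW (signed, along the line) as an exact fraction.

Work in coordinates with R = (0, 0), T = (1, 0), W = (0, 1).
1. Y lies on line RT with RY:YT = 1:4 ⇒ Y = (1/5, 0)
2. P lies on line YT with YP:PT = 2:3 ⇒ P = (13/25, 0)
through P parallel to WT: direction (1, -1); meets RW at Z = (0, 13/25)
Z = R + t·(W−R) with t = 13/25

t = 13/25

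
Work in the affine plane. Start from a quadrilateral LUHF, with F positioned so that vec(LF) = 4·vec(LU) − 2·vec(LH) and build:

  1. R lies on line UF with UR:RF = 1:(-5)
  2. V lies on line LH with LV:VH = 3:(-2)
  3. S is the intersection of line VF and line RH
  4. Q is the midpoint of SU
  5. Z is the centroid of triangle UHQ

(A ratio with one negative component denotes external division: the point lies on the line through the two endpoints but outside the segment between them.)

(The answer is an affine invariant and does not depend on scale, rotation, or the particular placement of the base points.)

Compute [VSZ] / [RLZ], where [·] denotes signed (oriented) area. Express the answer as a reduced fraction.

Choose coordinates L = (0, 0), U = (1, 0), H = (0, 1), F = (4, -2).
1. R lies on line UF with UR:RF = 1:(-5) ⇒ R = (1/4, 1/2)
2. V lies on line LH with LV:VH = 3:(-2) ⇒ V = (0, 3)
3. S is the intersection of line VF and line RH ⇒ S = (-8/3, 19/3)
4. Q is the midpoint of SU ⇒ Q = (-5/6, 19/6)
5. Z is the centroid of triangle UHQ ⇒ Z = (1/18, 25/18)
2·[VSZ] = 37/9, 2·[RLZ] = -23/72
[VSZ]:[RLZ] = 37/9:-23/72 = -296/23

[VSZ]:[RLZ] = -296/23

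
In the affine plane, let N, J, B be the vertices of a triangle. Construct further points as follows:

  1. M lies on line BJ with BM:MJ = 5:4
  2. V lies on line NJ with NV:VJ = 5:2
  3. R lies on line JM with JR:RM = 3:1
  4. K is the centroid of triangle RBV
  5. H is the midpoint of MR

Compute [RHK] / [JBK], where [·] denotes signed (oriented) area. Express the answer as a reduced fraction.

[RHK]:[JBK] = 1/18

Choose coordinates N = (0, 0), J = (1, 0), B = (0, 1).
1. M lies on line BJ with BM:MJ = 5:4 ⇒ M = (5/9, 4/9)
2. V lies on line NJ with NV:VJ = 5:2 ⇒ V = (5/7, 0)
3. R lies on line JM with JR:RM = 3:1 ⇒ R = (2/3, 1/3)
4. K is the centroid of triangle RBV ⇒ K = (29/63, 4/9)
5. H is the midpoint of MR ⇒ H = (11/18, 7/18)
2·[RHK] = 1/189, 2·[JBK] = 2/21
[RHK]:[JBK] = 1/189:2/21 = 1/18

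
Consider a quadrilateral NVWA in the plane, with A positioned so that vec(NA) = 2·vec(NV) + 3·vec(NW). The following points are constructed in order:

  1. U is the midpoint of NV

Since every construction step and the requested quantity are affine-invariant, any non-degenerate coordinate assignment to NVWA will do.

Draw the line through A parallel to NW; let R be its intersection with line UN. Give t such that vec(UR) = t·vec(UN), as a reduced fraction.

Assign N = (0, 0), V = (1, 0), W = (0, 1), A = (2, 3) — the answer is frame-independent, so this choice is without loss of generality.
1. U is the midpoint of NV ⇒ U = (1/2, 0)
through A parallel to NW: direction (0, 1); meets UN at R = (2, 0)
R = U + t·(N−U) with t = -3

t = -3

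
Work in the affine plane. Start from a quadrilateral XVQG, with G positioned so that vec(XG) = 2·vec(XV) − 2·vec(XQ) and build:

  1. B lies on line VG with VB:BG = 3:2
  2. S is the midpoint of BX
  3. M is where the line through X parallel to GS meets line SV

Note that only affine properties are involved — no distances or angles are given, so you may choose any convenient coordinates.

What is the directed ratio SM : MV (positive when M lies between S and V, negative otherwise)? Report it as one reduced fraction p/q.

SM:MV = -2/7

Set X = (0, 0), V = (1, 0), Q = (0, 1), G = (2, -2); any affine frame gives the same invariant.
1. B lies on line VG with VB:BG = 3:2 ⇒ B = (8/5, -6/5)
2. S is the midpoint of BX ⇒ S = (4/5, -3/5)
3. M is where the line through X parallel to GS meets line SV ⇒ M = (18/25, -21/25)
M = S + t·(V−S) with t = -2/5, so SM:MV = t:(1−t) = -2/5:7/5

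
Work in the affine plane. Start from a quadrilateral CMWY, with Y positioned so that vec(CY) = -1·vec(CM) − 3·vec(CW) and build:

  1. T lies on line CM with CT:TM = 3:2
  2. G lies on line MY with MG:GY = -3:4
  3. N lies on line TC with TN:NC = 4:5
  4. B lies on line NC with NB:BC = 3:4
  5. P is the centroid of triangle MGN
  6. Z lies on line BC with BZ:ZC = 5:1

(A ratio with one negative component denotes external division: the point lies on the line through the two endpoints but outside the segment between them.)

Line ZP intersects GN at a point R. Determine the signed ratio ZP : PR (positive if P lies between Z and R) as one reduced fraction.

Work in coordinates with C = (0, 0), M = (1, 0), W = (0, 1), Y = (-1, -3).
1. T lies on line CM with CT:TM = 3:2 ⇒ T = (3/5, 0)
2. G lies on line MY with MG:GY = -3:4 ⇒ G = (7, 9)
3. N lies on line TC with TN:NC = 4:5 ⇒ N = (1/3, 0)
4. B lies on line NC with NB:BC = 3:4 ⇒ B = (4/21, 0)
5. P is the centroid of triangle MGN ⇒ P = (25/9, 3)
6. Z lies on line BC with BZ:ZC = 5:1 ⇒ Z = (2/63, 0)
line ZP meets GN at R = (479/297, 19/11)
P = Z + t·(R−Z) with t = 33/19, so ZP:PR = 33/19:-14/19

ZP:PR = -33/14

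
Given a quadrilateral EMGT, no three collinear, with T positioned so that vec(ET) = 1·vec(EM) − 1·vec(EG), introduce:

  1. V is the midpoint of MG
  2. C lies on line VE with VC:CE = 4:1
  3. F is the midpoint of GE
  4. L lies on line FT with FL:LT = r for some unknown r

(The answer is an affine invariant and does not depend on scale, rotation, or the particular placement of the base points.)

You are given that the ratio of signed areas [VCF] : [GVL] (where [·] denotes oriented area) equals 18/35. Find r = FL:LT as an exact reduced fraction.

r = 5/4

Work in coordinates with E = (0, 0), M = (1, 0), G = (0, 1), T = (1, -1).
1. V is the midpoint of MG ⇒ V = (1/2, 1/2)
2. C lies on line VE with VC:CE = 4:1 ⇒ C = (1/10, 1/10)
3. F is the midpoint of GE ⇒ F = (0, 1/2)
4. With FL:LT = r, write λ = r/(r+1) so L = F + λ·(T−F); L is affine-linear in λ
Every point depending on L is an affine combination of L and λ-independent points, so each such coordinate is linear in λ; the λ² term in each signed area is a multiple of (T−F)×(T−F) = 0, so 2·[VCF] and 2·[GVL] are each linear in λ. Evaluating at λ=0 and λ=1:
  2·[VCF] = -1/5,   2·[GVL] = -1/4·λ − 1/4
So [VCF]:[GVL] = (-1/5) / (-1/4·λ − 1/4). Setting this equal to 18/35:
  -1/5 = 18/35·(-1/4·λ − 1/4)  ⇒  λ = 5/9
Then r = λ/(1−λ) = (5/9)/(4/9) = 5/4. Check: with r = 5/4, L = (5/9, -1/3) and [VCF]:[GVL] = 18/35 as required.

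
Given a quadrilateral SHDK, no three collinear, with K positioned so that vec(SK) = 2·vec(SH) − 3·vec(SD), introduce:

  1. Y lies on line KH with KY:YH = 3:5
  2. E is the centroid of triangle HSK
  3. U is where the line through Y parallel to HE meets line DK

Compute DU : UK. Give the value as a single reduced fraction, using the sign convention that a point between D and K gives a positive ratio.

Assign S = (0, 0), H = (1, 0), D = (0, 1), K = (2, -3) — the answer is frame-independent, so this choice is without loss of generality.
1. Y lies on line KH with KY:YH = 3:5 ⇒ Y = (13/8, -15/8)
2. E is the centroid of triangle HSK ⇒ E = (1, -1)
3. U is where the line through Y parallel to HE meets line DK ⇒ U = (13/8, -9/4)
U = D + t·(K−D) with t = 13/16, so DU:UK = t:(1−t) = 13/16:3/16

DU:UK = 13/3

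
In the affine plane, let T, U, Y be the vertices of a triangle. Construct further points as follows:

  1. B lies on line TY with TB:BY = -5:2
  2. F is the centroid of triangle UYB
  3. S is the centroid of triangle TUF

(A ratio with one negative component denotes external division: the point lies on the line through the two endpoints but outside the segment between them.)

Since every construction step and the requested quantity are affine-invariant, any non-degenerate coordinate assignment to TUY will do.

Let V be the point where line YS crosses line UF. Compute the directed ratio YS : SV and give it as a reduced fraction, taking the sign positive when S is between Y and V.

Set T = (0, 0), U = (1, 0), Y = (0, 1); any affine frame gives the same invariant.
1. B lies on line TY with TB:BY = -5:2 ⇒ B = (0, 5/3)
2. F is the centroid of triangle UYB ⇒ F = (1/3, 8/9)
3. S is the centroid of triangle TUF ⇒ S = (4/9, 8/27)
line YS meets UF at V = (-4/3, 28/9)
S = Y + t·(V−Y) with t = -1/3, so YS:SV = -1/3:4/3

YS:SV = -1/4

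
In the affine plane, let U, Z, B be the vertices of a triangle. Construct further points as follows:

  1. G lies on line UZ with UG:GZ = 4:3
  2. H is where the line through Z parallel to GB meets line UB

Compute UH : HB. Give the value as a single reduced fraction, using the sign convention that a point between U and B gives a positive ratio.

Work in coordinates with U = (0, 0), Z = (1, 0), B = (0, 1).
1. G lies on line UZ with UG:GZ = 4:3 ⇒ G = (4/7, 0)
2. H is where the line through Z parallel to GB meets line UB ⇒ H = (0, 7/4)
H = U + t·(B−U) with t = 7/4, so UH:HB = t:(1−t) = 7/4:-3/4

UH:HB = -7/3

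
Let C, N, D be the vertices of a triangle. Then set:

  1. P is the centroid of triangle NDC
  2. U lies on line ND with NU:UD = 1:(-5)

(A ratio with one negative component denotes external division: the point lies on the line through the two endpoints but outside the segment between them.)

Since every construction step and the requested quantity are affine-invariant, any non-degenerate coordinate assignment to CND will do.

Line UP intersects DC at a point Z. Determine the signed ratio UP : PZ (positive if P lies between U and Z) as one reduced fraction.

Work in coordinates with C = (0, 0), N = (1, 0), D = (0, 1).
1. P is the centroid of triangle NDC ⇒ P = (1/3, 1/3)
2. U lies on line ND with NU:UD = 1:(-5) ⇒ U = (5/4, -1/4)
line UP meets DC at Z = (0, 6/11)
P = U + t·(Z−U) with t = 11/15, so UP:PZ = 11/15:4/15

UP:PZ = 11/4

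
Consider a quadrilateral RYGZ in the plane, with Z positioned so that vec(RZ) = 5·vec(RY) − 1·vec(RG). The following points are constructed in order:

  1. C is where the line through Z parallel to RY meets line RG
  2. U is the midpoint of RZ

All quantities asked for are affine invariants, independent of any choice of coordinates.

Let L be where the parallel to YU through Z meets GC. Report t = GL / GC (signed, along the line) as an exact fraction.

t = 1/6

Choose coordinates R = (0, 0), Y = (1, 0), G = (0, 1), Z = (5, -1).
1. C is where the line through Z parallel to RY meets line RG ⇒ C = (0, -1)
2. U is the midpoint of RZ ⇒ U = (5/2, -1/2)
through Z parallel to YU: direction (3/2, -1/2); meets GC at L = (0, 2/3)
L = G + t·(C−G) with t = 1/6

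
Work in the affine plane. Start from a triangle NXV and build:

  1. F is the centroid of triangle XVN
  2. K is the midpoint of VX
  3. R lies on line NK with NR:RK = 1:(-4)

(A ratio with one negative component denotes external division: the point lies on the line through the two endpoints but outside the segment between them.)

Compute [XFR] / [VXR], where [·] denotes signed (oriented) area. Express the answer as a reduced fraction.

Assign N = (0, 0), X = (1, 0), V = (0, 1) — the answer is frame-independent, so this choice is without loss of generality.
1. F is the centroid of triangle XVN ⇒ F = (1/3, 1/3)
2. K is the midpoint of VX ⇒ K = (1/2, 1/2)
3. R lies on line NK with NR:RK = 1:(-4) ⇒ R = (-1/6, -1/6)
2·[XFR] = 1/2, 2·[VXR] = -4/3
[XFR]:[VXR] = 1/2:-4/3 = -3/8

[XFR]:[VXR] = -3/8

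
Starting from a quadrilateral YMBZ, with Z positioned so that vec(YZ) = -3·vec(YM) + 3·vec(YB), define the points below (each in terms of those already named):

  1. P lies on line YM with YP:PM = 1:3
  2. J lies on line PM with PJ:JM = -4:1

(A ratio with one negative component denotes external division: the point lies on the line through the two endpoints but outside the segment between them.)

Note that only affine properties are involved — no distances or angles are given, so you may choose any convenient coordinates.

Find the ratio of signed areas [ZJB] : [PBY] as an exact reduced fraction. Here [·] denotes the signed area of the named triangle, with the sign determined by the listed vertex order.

[ZJB]:[PBY] = 2

Assign Y = (0, 0), M = (1, 0), B = (0, 1), Z = (-3, 3) — the answer is frame-independent, so this choice is without loss of generality.
1. P lies on line YM with YP:PM = 1:3 ⇒ P = (1/4, 0)
2. J lies on line PM with PJ:JM = -4:1 ⇒ J = (5/4, 0)
2·[ZJB] = 1/2, 2·[PBY] = 1/4
[ZJB]:[PBY] = 1/2:1/4 = 2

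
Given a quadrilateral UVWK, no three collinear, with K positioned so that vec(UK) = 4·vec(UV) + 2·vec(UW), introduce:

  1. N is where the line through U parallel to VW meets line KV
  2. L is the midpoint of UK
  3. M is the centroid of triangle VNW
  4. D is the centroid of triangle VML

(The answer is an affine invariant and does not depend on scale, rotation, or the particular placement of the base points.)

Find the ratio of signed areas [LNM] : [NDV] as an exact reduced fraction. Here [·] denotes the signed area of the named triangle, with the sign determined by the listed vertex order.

Choose coordinates U = (0, 0), V = (1, 0), W = (0, 1), K = (4, 2).
1. N is where the line through U parallel to VW meets line KV ⇒ N = (2/5, -2/5)
2. L is the midpoint of UK ⇒ L = (2, 1)
3. M is the centroid of triangle VNW ⇒ M = (7/15, 1/5)
4. D is the centroid of triangle VML ⇒ D = (52/45, 2/5)
2·[LNM] = -13/15, 2·[NDV] = -8/45
[LNM]:[NDV] = -13/15:-8/45 = 39/8

[LNM]:[NDV] = 39/8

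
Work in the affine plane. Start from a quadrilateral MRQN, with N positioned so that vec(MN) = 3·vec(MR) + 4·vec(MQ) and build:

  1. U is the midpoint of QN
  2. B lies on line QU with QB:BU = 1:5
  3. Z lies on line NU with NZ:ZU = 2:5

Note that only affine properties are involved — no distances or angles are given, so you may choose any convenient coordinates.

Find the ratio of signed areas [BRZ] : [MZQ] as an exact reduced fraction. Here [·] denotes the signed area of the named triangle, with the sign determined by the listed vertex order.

[BRZ]:[MZQ] = 65/36

Work in coordinates with M = (0, 0), R = (1, 0), Q = (0, 1), N = (3, 4).
1. U is the midpoint of QN ⇒ U = (3/2, 5/2)
2. B lies on line QU with QB:BU = 1:5 ⇒ B = (1/4, 5/4)
3. Z lies on line NU with NZ:ZU = 2:5 ⇒ Z = (18/7, 25/7)
2·[BRZ] = 65/14, 2·[MZQ] = 18/7
[BRZ]:[MZQ] = 65/14:18/7 = 65/36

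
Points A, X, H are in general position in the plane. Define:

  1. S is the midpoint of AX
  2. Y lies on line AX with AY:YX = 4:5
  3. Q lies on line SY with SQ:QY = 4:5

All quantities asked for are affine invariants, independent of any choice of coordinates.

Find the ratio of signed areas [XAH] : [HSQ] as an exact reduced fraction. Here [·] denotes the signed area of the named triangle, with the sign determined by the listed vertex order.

Choose coordinates A = (0, 0), X = (1, 0), H = (0, 1).
1. S is the midpoint of AX ⇒ S = (1/2, 0)
2. Y lies on line AX with AY:YX = 4:5 ⇒ Y = (4/9, 0)
3. Q lies on line SY with SQ:QY = 4:5 ⇒ Q = (77/162, 0)
2·[XAH] = -1, 2·[HSQ] = -2/81
[XAH]:[HSQ] = -1:-2/81 = 81/2

[XAH]:[HSQ] = 81/2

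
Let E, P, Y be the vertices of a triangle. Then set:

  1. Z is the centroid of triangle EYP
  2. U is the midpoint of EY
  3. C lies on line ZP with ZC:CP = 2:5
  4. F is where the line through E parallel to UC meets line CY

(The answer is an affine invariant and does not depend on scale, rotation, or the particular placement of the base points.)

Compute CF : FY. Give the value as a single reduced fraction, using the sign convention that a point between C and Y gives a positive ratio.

Assign E = (0, 0), P = (1, 0), Y = (0, 1) — the answer is frame-independent, so this choice is without loss of generality.
1. Z is the centroid of triangle EYP ⇒ Z = (1/3, 1/3)
2. U is the midpoint of EY ⇒ U = (0, 1/2)
3. C lies on line ZP with ZC:CP = 2:5 ⇒ C = (11/21, 5/21)
4. F is where the line through E parallel to UC meets line CY ⇒ F = (22/21, -11/21)
F = C + t·(Y−C) with t = -1, so CF:FY = t:(1−t) = -1:2

CF:FY = -1/2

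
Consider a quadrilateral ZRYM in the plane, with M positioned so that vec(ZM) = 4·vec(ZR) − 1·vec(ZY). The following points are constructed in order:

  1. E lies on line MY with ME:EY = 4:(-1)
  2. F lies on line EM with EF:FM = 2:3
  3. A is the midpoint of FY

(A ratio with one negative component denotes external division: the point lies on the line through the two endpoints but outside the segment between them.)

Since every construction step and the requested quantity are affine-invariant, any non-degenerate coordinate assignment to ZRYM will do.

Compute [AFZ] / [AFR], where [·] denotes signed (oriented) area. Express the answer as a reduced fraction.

Assign Z = (0, 0), R = (1, 0), Y = (0, 1), M = (4, -1) — the answer is frame-independent, so this choice is without loss of generality.
1. E lies on line MY with ME:EY = 4:(-1) ⇒ E = (-4/3, 5/3)
2. F lies on line EM with EF:FM = 2:3 ⇒ F = (4/5, 3/5)
3. A is the midpoint of FY ⇒ A = (2/5, 4/5)
2·[AFZ] = -2/5, 2·[AFR] = -1/5
[AFZ]:[AFR] = -2/5:-1/5 = 2

[AFZ]:[AFR] = 2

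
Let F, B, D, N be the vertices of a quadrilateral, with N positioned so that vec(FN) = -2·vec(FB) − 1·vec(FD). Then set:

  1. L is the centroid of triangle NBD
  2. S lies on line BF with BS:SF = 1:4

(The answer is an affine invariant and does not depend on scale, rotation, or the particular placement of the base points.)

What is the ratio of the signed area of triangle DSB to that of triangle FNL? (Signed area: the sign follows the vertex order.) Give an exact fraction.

[DSB]:[FNL] = -3/5

Set F = (0, 0), B = (1, 0), D = (0, 1), N = (-2, -1); any affine frame gives the same invariant.
1. L is the centroid of triangle NBD ⇒ L = (-1/3, 0)
2. S lies on line BF with BS:SF = 1:4 ⇒ S = (4/5, 0)
2·[DSB] = 1/5, 2·[FNL] = -1/3
[DSB]:[FNL] = 1/5:-1/3 = -3/5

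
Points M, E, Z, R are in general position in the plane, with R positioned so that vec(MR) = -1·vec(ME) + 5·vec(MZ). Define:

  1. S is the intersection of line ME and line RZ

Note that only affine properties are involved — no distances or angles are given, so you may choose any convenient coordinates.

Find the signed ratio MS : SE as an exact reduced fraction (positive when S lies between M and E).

MS:SE = 1/3

Set M = (0, 0), E = (1, 0), Z = (0, 1), R = (-1, 5); any affine frame gives the same invariant.
1. S is the intersection of line ME and line RZ ⇒ S = (1/4, 0)
S = M + t·(E−M) with t = 1/4, so MS:SE = t:(1−t) = 1/4:3/4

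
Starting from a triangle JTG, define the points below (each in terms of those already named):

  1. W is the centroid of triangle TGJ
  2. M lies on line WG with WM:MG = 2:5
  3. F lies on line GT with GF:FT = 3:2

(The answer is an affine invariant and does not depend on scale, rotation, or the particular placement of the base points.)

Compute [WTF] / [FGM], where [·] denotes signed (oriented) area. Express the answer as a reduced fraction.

[WTF]:[FGM] = 14/15

Work in coordinates with J = (0, 0), T = (1, 0), G = (0, 1).
1. W is the centroid of triangle TGJ ⇒ W = (1/3, 1/3)
2. M lies on line WG with WM:MG = 2:5 ⇒ M = (5/21, 11/21)
3. F lies on line GT with GF:FT = 3:2 ⇒ F = (3/5, 2/5)
2·[WTF] = 2/15, 2·[FGM] = 1/7
[WTF]:[FGM] = 2/15:1/7 = 14/15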